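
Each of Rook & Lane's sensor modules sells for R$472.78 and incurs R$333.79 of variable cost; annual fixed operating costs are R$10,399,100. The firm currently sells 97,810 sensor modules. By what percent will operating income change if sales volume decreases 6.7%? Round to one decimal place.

-28.5%

Total contribution margin = 97,810 × R$138.99 = R$13,594,611.90.
Operating income = contribution − fixed costs = R$13,594,611.90 − R$10,399,100 = R$3,195,511.90.
Degree of operating leverage = R$13,594,611.90 / R$3,195,511.90 = 4.2543.
%ΔEBIT = DOL × %ΔSales = 4.2543 × -6.7% = -28.5%.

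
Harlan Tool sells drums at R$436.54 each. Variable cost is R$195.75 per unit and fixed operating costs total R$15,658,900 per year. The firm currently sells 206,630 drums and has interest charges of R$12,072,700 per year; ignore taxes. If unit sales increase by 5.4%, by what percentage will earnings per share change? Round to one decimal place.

+12.2%

At 206,630 units, contribution = 206,630 × R$240.79 = R$49,754,437.70.
EBIT = R$49,754,437.70 − R$15,658,900 = R$34,095,537.70.
After interest of R$12,072,700.00, pre-tax earnings = R$22,022,837.70.
DCL = total CM / (EBIT − I) = R$49,754,437.70 / R$22,022,837.70 = 2.2592.
EPS therefore changes by 2.2592 × (+5.4%) = +12.2%.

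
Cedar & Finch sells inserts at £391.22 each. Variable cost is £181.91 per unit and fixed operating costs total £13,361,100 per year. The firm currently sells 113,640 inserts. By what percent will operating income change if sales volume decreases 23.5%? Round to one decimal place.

Contribution at this volume is 113,640 × £209.31 = £23,785,988.40.
EBIT = £23,785,988.40 − £13,361,100 = £10,424,888.40.
DOL = contribution ÷ EBIT = £23,785,988.40 ÷ £10,424,888.40 = 2.2817.
Operating income changes by 2.2817 × -23.5% = -53.6%.

-53.6%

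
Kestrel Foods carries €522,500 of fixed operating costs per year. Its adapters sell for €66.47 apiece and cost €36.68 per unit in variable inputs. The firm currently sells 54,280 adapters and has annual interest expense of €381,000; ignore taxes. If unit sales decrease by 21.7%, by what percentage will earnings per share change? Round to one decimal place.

-49.2%

Contribution at this volume is 54,280 × €29.79 = €1,617,001.20.
Operating income = contribution − fixed costs = €1,617,001.20 − €522,500 = €1,094,501.20.
Interest = €381,000.00, so EBIT − I = €713,501.20.
DCL = total CM / (EBIT − I) = €1,617,001.20 / €713,501.20 = 2.2663.
%ΔEPS = DCL × %ΔSales = 2.2663 × -21.7% = -49.2%.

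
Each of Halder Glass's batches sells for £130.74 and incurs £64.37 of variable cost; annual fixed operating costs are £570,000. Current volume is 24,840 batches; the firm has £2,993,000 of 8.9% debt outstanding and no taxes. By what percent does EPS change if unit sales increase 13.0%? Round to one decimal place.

+26.4%

Total contribution margin = 24,840 × £66.37 = £1,648,630.80.
EBIT = £1,648,630.80 − £570,000 = £1,078,630.80.
After interest of £266,377.00, pre-tax earnings = £812,253.80.
Degree of combined leverage = contribution ÷ (EBIT − I) = £1,648,630.80 ÷ £812,253.80 = 2.0297.
EPS therefore changes by 2.0297 × (+13.0%) = +26.4%.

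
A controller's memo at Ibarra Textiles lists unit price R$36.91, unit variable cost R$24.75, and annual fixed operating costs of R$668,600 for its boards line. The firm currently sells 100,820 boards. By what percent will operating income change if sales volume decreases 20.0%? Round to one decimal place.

-44.0%

Contribution at this volume is 100,820 × R$12.16 = R$1,225,971.20.
Operating income = contribution − fixed costs = R$1,225,971.20 − R$668,600 = R$557,371.20.
DOL = contribution ÷ EBIT = R$1,225,971.20 ÷ R$557,371.20 = 2.1996.
Operating income changes by 2.1996 × -20.0% = -44.0%.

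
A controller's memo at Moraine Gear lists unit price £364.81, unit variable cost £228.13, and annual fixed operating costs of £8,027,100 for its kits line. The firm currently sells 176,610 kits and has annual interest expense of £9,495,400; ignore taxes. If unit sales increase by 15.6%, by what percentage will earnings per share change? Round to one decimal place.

+56.9%

At 176,610 units, contribution = 176,610 × £136.68 = £24,139,054.80.
Subtracting fixed costs: EBIT = £24,139,054.80 − £8,027,100 = £16,111,954.80.
Interest = £9,495,400.00, so EBIT − I = £6,616,554.80.
DCL = total CM / (EBIT − I) = £24,139,054.80 / £6,616,554.80 = 3.6483.
%ΔEPS = DCL × %ΔSales = 3.6483 × +15.6% = +56.9%.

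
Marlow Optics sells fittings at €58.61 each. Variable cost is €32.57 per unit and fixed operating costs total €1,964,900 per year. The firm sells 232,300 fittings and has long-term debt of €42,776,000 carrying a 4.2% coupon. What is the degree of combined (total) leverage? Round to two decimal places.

2.64

Total contribution margin = 232,300 × €26.04 = €6,049,092.00.
Operating income = contribution − fixed costs = €6,049,092.00 − €1,964,900 = €4,084,192.00. Interest = €1,796,592.00.
DOL = €6,049,092.00 ÷ €4,084,192.00 = 1.4811; DFL = €4,084,192.00 ÷ €2,287,600.00 = 1.7854.
DCL = DOL × DFL = 1.4811 × 1.7854 = 2.6444.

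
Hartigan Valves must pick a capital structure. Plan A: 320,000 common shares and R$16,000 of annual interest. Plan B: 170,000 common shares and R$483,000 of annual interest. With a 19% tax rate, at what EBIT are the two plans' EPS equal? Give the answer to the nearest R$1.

R$1,012,267

Set EPS_A = EPS_B: (EBIT − R$16,000)(1 − 0.19) ÷ 320,000 = (EBIT − R$483,000)(1 − 0.19) ÷ 170,000.
Cancelling (1 − t) and cross-multiplying: 170,000·(EBIT − 16,000) = 320,000·(EBIT − 483,000).
Solving, EBIT = (483,000·320,000 − 16,000·170,000) / (320,000 − 170,000) = 151,840,000,000 / 150,000 = 1,012,266.67.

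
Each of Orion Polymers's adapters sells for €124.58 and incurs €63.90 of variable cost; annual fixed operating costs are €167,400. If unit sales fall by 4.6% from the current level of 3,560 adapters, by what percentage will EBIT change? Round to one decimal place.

Total contribution margin = 3,560 × €60.68 = €216,020.80.
Operating income = contribution − fixed costs = €216,020.80 − €167,400 = €48,620.80.
DOL = contribution ÷ EBIT = €216,020.80 ÷ €48,620.80 = 4.4430.
%ΔEBIT = DOL × %ΔSales = 4.4430 × -4.6% = -20.4%.

-20.4%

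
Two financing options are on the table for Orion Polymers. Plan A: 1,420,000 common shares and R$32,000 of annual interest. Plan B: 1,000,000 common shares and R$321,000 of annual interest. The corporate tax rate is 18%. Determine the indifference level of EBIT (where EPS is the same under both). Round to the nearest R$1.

R$1,009,095

At indifference, (EBIT − 32,000)(1 − t)/1,420,000 = (EBIT − 321,000)(1 − t)/1,000,000.
The (1 − t) factor cancels: (EBIT − 32,000) × 1,000,000 = (EBIT − 321,000) × 1,420,000.
Solving, EBIT = (321,000·1,420,000 − 32,000·1,000,000) / (1,420,000 − 1,000,000) = 423,820,000,000 / 420,000 = 1,009,095.24.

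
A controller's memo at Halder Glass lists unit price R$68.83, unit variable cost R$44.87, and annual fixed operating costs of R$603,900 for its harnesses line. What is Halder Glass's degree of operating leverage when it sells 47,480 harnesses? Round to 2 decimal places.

Contribution at this volume is 47,480 × R$23.96 = R$1,137,620.80.
Operating income = contribution − fixed costs = R$1,137,620.80 − R$603,900 = R$533,720.80.
So DOL = total CM / EBIT = R$1,137,620.80 / R$533,720.80 = 2.1315.

2.13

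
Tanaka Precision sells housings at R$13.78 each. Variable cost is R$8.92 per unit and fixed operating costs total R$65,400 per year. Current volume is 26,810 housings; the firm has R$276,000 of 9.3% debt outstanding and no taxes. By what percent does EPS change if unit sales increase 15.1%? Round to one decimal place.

+50.2%

At 26,810 units, contribution = 26,810 × R$4.86 = R$130,296.60.
Operating income = contribution − fixed costs = R$130,296.60 − R$65,400 = R$64,896.60.
Interest = R$25,668.00, so EBIT − I = R$39,228.60.
Degree of combined leverage = contribution ÷ (EBIT − I) = R$130,296.60 ÷ R$39,228.60 = 3.3215.
EPS therefore changes by 3.3215 × (+15.1%) = +50.2%.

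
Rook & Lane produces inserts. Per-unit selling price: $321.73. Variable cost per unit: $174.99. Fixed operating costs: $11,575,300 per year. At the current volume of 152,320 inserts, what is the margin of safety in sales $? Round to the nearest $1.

Each unit contributes $321.73 − $174.99 = $146.74. Break-even units = $11,575,300 ÷ $146.74 = 78,883.06; break-even revenue = 78,883.06 × $321.73 = $25,379,046.40.
Current sales = 152,320 × $321.73 = $49,005,913.60.
Margin of safety = $49,005,913.60 − $25,379,046.40 = $23,626,867.

$23,626,867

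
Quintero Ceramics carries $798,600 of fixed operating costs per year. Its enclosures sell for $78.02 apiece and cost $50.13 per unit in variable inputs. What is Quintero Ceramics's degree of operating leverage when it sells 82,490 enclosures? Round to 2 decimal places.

Total contribution margin = 82,490 × $27.89 = $2,300,646.10.
Subtracting fixed costs: EBIT = $2,300,646.10 − $798,600 = $1,502,046.10.
DOL = contribution ÷ EBIT = $2,300,646.10 ÷ $1,502,046.10 = 1.5317.

1.53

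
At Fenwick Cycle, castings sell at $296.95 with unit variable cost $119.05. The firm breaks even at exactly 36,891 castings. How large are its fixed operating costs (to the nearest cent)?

Each unit contributes $296.95 − $119.05 = $177.90.
Since BE = FC / CM, FC = 36,891 × $177.90 = $6,562,908.90.

$6,562,908.90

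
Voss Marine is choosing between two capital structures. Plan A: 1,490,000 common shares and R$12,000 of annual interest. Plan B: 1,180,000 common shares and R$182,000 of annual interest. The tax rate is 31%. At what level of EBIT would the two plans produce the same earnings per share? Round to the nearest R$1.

R$829,097

At indifference, (EBIT − 12,000)(1 − t)/1,490,000 = (EBIT − 182,000)(1 − t)/1,180,000.
The (1 − t) factor cancels: (EBIT − 12,000) × 1,180,000 = (EBIT − 182,000) × 1,490,000.
EBIT × (1,490,000 − 1,180,000) = 182,000 × 1,490,000 − 12,000 × 1,180,000 = 257,020,000,000, so EBIT = 257,020,000,000 ÷ 310,000 = 829,096.77.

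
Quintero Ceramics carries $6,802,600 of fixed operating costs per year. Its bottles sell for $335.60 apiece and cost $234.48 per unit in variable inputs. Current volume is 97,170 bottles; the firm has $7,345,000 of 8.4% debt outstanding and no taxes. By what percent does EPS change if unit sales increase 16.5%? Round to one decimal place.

+67.4%

Total contribution margin = 97,170 × $101.12 = $9,825,830.40.
Subtracting fixed costs: EBIT = $9,825,830.40 − $6,802,600 = $3,023,230.40.
After interest of $616,980.00, pre-tax earnings = $2,406,250.40.
Degree of combined leverage = contribution ÷ (EBIT − I) = $9,825,830.40 ÷ $2,406,250.40 = 4.0835.
EPS therefore changes by 4.0835 × (+16.5%) = +67.4%.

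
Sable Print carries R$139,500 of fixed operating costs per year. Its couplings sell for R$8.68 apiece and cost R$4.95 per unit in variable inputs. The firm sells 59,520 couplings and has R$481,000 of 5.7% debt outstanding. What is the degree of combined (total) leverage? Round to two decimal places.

4.03

Total contribution margin = 59,520 × R$3.73 = R$222,009.60.
EBIT = R$222,009.60 − R$139,500 = R$82,509.60. Interest = R$27,417.00.
DOL = R$222,009.60 ÷ R$82,509.60 = 2.6907; DFL = R$82,509.60 ÷ R$55,092.60 = 1.4977.
Combined leverage = 2.6907 × 1.4977 = 4.0299.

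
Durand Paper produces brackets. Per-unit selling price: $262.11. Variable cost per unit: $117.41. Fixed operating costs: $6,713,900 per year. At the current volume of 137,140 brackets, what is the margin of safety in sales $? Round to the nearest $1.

Contribution margin per unit = $262.11 − $117.41 = $144.70. Break-even units = $6,713,900 ÷ $144.70 = 46,398.76; break-even revenue = 46,398.76 × $262.11 = $12,161,577.95.
Actual sales revenue = 137,140 × $262.11 = $35,945,765.40.
Margin of safety = $35,945,765.40 − $12,161,577.95 = $23,784,187.

$23,784,187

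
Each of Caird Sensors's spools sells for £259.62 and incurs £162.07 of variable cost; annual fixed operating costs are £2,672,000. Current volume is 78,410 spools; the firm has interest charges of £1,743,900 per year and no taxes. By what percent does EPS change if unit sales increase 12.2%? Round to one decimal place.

Total contribution margin = 78,410 × £97.55 = £7,648,895.50.
EBIT = £7,648,895.50 − £2,672,000 = £4,976,895.50.
After interest of £1,743,900.00, pre-tax earnings = £3,232,995.50.
Degree of combined leverage = contribution ÷ (EBIT − I) = £7,648,895.50 ÷ £3,232,995.50 = 2.3659.
EPS therefore changes by 2.3659 × (+12.2%) = +28.9%.

+28.9%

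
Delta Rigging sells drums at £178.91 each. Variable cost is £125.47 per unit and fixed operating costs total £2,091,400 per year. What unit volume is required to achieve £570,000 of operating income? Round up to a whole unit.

49,802 drums

Unit CM = price − variable cost = £178.91 − £125.47 = £53.44.
Need Q such that Q × £53.44 − £2,091,400 = £570,000, i.e. Q = £2,661,400 / £53.44 = 49,801.65 → 49,802.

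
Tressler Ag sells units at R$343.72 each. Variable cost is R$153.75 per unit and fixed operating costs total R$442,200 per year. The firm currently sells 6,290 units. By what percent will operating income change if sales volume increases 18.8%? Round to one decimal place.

Total contribution margin = 6,290 × R$189.97 = R$1,194,911.30.
EBIT = R$1,194,911.30 − R$442,200 = R$752,711.30.
Degree of operating leverage = R$1,194,911.30 / R$752,711.30 = 1.5875.
So EBIT moves 1.5875 × (+18.8%) = +29.8%.

+29.8%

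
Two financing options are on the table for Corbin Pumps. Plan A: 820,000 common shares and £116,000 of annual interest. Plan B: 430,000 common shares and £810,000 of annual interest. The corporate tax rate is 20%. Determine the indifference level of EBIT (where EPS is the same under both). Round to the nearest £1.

Set EPS_A = EPS_B: (EBIT − £116,000)(1 − 0.20) ÷ 820,000 = (EBIT − £810,000)(1 − 0.20) ÷ 430,000.
Cancelling (1 − t) and cross-multiplying: 430,000·(EBIT − 116,000) = 820,000·(EBIT − 810,000).
Solving, EBIT = (810,000·820,000 − 116,000·430,000) / (820,000 − 430,000) = 614,320,000,000 / 390,000 = 1,575,179.49.

£1,575,179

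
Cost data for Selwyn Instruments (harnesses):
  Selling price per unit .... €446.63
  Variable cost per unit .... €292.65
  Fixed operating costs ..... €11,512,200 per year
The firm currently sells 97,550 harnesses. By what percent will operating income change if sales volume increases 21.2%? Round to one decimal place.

+90.8%

At 97,550 units, contribution = 97,550 × €153.98 = €15,020,749.00.
Operating income = contribution − fixed costs = €15,020,749.00 − €11,512,200 = €3,508,549.00.
So DOL = total CM / EBIT = €15,020,749.00 / €3,508,549.00 = 4.2812.
So EBIT moves 4.2812 × (+21.2%) = +90.8%.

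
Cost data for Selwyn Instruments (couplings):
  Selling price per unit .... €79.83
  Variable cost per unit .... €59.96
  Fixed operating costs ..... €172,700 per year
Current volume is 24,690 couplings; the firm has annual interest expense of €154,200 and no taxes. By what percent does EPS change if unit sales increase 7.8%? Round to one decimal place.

Contribution at this volume is 24,690 × €19.87 = €490,590.30.
EBIT = €490,590.30 − €172,700 = €317,890.30.
Interest = €154,200.00, so EBIT − I = €163,690.30.
DCL = total CM / (EBIT − I) = €490,590.30 / €163,690.30 = 2.9971.
%ΔEPS = DCL × %ΔSales = 2.9971 × +7.8% = +23.4%.

+23.4%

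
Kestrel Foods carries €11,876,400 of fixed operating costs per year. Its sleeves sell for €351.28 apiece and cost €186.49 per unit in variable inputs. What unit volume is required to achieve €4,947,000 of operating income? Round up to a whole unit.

Unit CM = price − variable cost = €351.28 − €186.49 = €164.79.
Units = (FC + target) / CM = (€11,876,400 + €4,947,000) / €164.79 = 102,089.93, so 102,090 sleeves.

102,090 sleeves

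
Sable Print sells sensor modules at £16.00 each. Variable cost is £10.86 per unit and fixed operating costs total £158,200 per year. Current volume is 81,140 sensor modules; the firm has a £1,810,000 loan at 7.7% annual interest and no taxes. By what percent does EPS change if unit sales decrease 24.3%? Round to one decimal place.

Total contribution margin = 81,140 × £5.14 = £417,059.60.
Operating income = contribution − fixed costs = £417,059.60 − £158,200 = £258,859.60.
Interest = £139,370.00, so EBIT − I = £119,489.60.
Degree of combined leverage = contribution ÷ (EBIT − I) = £417,059.60 ÷ £119,489.60 = 3.4903.
%ΔEPS = DCL × %ΔSales = 3.4903 × -24.3% = -84.8%.

-84.8%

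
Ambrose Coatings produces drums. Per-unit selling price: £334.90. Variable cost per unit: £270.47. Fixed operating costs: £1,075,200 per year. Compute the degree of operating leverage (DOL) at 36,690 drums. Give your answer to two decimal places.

1.83

At 36,690 units, contribution = 36,690 × £64.43 = £2,363,936.70.
EBIT = £2,363,936.70 − £1,075,200 = £1,288,736.70.
DOL = contribution ÷ EBIT = £2,363,936.70 ÷ £1,288,736.70 = 1.8343.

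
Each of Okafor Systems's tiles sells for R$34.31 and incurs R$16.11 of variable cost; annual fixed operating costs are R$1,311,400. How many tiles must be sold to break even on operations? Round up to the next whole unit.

72,055 tiles

Contribution margin per unit = R$34.31 − R$16.11 = R$18.20.
Units to break even: R$1,311,400 ÷ R$18.20 = 72,054.95, rounded up to 72,055.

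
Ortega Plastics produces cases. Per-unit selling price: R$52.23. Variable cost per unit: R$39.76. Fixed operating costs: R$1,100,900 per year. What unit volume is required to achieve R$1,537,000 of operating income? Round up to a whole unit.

211,540 cases

Unit CM = price − variable cost = R$52.23 − R$39.76 = R$12.47.
Need Q such that Q × R$12.47 − R$1,100,900 = R$1,537,000, i.e. Q = R$2,637,900 / R$12.47 = 211,539.70 → 211,540.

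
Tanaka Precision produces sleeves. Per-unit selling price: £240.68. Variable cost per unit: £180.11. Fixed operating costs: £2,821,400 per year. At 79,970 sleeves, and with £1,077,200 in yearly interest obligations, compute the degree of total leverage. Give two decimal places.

5.12

At 79,970 units, contribution = 79,970 × £60.57 = £4,843,782.90.
EBIT = £4,843,782.90 − £2,821,400 = £2,022,382.90. Interest = £1,077,200.00.
DOL = £4,843,782.90 ÷ £2,022,382.90 = 2.3951; DFL = £2,022,382.90 ÷ £945,182.90 = 2.1397.
DCL = DOL × DFL = 2.3951 × 2.1397 = 5.1248.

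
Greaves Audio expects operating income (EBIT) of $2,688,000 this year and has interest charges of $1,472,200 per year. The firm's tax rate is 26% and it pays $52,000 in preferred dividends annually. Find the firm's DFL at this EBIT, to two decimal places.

2.35

Annual interest charges come to $1,472,200.00.
Preferred dividends grossed up pre-tax: $52,000 / (1 − 0.26) = $70,270.27.
DFL = EBIT ÷ [EBIT − I − D_p/(1−t)] = $2,688,000 ÷ [$2,688,000 − $1,472,200.00 − $70,270.27] = $2,688,000 ÷ $1,145,529.73 = 2.3465.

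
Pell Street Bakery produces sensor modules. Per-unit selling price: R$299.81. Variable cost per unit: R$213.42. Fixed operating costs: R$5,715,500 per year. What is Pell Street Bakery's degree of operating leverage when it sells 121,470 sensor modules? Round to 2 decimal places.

Contribution at this volume is 121,470 × R$86.39 = R$10,493,793.30.
Subtracting fixed costs: EBIT = R$10,493,793.30 − R$5,715,500 = R$4,778,293.30.
Degree of operating leverage = R$10,493,793.30 / R$4,778,293.30 = 2.1961.

2.20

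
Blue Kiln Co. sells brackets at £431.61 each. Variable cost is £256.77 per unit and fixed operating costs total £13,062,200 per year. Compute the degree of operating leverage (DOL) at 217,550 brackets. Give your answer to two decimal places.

At 217,550 units, contribution = 217,550 × £174.84 = £38,036,442.00.
EBIT = £38,036,442.00 − £13,062,200 = £24,974,242.00.
So DOL = total CM / EBIT = £38,036,442.00 / £24,974,242.00 = 1.5230.

1.52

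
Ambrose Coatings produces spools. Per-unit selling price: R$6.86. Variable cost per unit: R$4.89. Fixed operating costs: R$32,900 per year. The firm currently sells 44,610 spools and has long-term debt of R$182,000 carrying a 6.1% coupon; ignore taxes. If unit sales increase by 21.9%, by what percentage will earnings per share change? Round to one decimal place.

+43.9%

Contribution at this volume is 44,610 × R$1.97 = R$87,881.70.
Operating income = contribution − fixed costs = R$87,881.70 − R$32,900 = R$54,981.70.
Interest = R$11,102.00, so EBIT − I = R$43,879.70.
Degree of combined leverage = contribution ÷ (EBIT − I) = R$87,881.70 ÷ R$43,879.70 = 2.0028.
EPS therefore changes by 2.0028 × (+21.9%) = +43.9%.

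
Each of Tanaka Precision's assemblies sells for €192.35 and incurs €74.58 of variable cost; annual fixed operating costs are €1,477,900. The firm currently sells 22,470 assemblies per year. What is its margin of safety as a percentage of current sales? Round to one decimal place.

Contribution margin per unit = €192.35 − €74.58 = €117.77. Break-even units = €1,477,900 ÷ €117.77 = 12,549.04; break-even revenue = 12,549.04 × €192.35 = €2,413,807.12.
Actual sales revenue = 22,470 × €192.35 = €4,322,104.50.
Margin of safety = (€4,322,104.50 − €2,413,807.12) ÷ €4,322,104.50 = 44.2%.

44.2%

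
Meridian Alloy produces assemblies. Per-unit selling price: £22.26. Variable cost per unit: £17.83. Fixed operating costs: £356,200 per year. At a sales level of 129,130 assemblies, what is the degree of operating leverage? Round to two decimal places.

Total contribution margin = 129,130 × £4.43 = £572,045.90.
EBIT = £572,045.90 − £356,200 = £215,845.90.
So DOL = total CM / EBIT = £572,045.90 / £215,845.90 = 2.6503.

2.65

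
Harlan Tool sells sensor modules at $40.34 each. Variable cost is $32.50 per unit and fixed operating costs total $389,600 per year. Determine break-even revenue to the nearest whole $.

Contribution margin per unit = $40.34 − $32.50 = $7.84, a CM ratio of $7.84 ÷ $40.34 = 0.1943.
Break-even revenue = fixed costs × price ÷ CM = $389,600 × $40.34 ÷ $7.84 = $2,004,651.

$2,004,651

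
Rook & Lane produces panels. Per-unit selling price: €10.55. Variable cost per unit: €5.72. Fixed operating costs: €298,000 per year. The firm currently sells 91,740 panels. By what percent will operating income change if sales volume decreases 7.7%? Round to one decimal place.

At 91,740 units, contribution = 91,740 × €4.83 = €443,104.20.
EBIT = €443,104.20 − €298,000 = €145,104.20.
DOL = contribution ÷ EBIT = €443,104.20 ÷ €145,104.20 = 3.0537.
%ΔEBIT = DOL × %ΔSales = 3.0537 × -7.7% = -23.5%.

-23.5%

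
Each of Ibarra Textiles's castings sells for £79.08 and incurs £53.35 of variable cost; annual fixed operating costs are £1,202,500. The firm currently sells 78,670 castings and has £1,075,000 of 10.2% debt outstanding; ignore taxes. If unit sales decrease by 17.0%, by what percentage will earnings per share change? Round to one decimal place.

Total contribution margin = 78,670 × £25.73 = £2,024,179.10.
EBIT = £2,024,179.10 − £1,202,500 = £821,679.10.
After interest of £109,650.00, pre-tax earnings = £712,029.10.
Degree of combined leverage = contribution ÷ (EBIT − I) = £2,024,179.10 ÷ £712,029.10 = 2.8428.
EPS therefore changes by 2.8428 × (-17.0%) = -48.3%.

-48.3%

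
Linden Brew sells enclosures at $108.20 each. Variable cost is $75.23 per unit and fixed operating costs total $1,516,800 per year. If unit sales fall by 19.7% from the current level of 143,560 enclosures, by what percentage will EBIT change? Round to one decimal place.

Total contribution margin = 143,560 × $32.97 = $4,733,173.20.
EBIT = $4,733,173.20 − $1,516,800 = $3,216,373.20.
DOL = contribution ÷ EBIT = $4,733,173.20 ÷ $3,216,373.20 = 1.4716.
So EBIT moves 1.4716 × (-19.7%) = -29.0%.

-29.0%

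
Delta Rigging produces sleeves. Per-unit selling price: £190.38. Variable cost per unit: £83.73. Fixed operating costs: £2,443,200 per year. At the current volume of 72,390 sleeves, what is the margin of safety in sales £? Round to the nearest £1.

£9,420,273

Unit CM = price − variable cost = £190.38 − £83.73 = £106.65. Break-even units = £2,443,200 ÷ £106.65 = 22,908.58; break-even revenue = 22,908.58 × £190.38 = £4,361,335.36.
Actual sales revenue = 72,390 × £190.38 = £13,781,608.20.
Margin of safety = £13,781,608.20 − £4,361,335.36 = £9,420,273.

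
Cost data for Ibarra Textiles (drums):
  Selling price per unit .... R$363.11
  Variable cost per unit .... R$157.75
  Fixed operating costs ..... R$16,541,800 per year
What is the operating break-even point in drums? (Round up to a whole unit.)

80,551 drums

Each unit contributes R$363.11 − R$157.75 = R$205.36.
Break-even volume = fixed costs ÷ CM per unit = R$16,541,800 ÷ R$205.36 = 80,550.25, so 80,551 drums.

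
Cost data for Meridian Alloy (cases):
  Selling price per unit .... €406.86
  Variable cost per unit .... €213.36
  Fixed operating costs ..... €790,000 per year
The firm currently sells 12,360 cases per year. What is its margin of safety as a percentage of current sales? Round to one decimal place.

Unit CM = price − variable cost = €406.86 − €213.36 = €193.50. Break-even units = €790,000 ÷ €193.50 = 4,082.69; break-even revenue = 4,082.69 × €406.86 = €1,661,082.17.
Actual sales revenue = 12,360 × €406.86 = €5,028,789.60.
Margin of safety = (€5,028,789.60 − €1,661,082.17) ÷ €5,028,789.60 = 67.0%.

67.0%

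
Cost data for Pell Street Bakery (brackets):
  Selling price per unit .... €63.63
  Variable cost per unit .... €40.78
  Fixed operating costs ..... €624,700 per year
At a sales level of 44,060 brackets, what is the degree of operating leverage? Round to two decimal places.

2.64

At 44,060 units, contribution = 44,060 × €22.85 = €1,006,771.00.
Operating income = contribution − fixed costs = €1,006,771.00 − €624,700 = €382,071.00.
Degree of operating leverage = €1,006,771.00 / €382,071.00 = 2.6350.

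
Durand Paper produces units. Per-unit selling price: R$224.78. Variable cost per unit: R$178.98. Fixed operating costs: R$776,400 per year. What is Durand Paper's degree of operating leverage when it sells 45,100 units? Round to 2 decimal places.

1.60

Contribution at this volume is 45,100 × R$45.80 = R$2,065,580.00.
Subtracting fixed costs: EBIT = R$2,065,580.00 − R$776,400 = R$1,289,180.00.
Degree of operating leverage = R$2,065,580.00 / R$1,289,180.00 = 1.6022.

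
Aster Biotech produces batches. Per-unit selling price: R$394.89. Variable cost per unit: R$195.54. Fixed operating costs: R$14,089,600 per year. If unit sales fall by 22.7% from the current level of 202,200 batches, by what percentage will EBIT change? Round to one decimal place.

Contribution at this volume is 202,200 × R$199.35 = R$40,308,570.00.
EBIT = R$40,308,570.00 − R$14,089,600 = R$26,218,970.00.
Degree of operating leverage = R$40,308,570.00 / R$26,218,970.00 = 1.5374.
Operating income changes by 1.5374 × -22.7% = -34.9%.

-34.9%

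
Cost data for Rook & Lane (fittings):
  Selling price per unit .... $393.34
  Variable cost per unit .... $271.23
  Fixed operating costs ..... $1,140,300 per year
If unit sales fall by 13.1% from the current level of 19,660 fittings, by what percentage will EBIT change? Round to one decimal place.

At 19,660 units, contribution = 19,660 × $122.11 = $2,400,682.60.
Subtracting fixed costs: EBIT = $2,400,682.60 − $1,140,300 = $1,260,382.60.
Degree of operating leverage = $2,400,682.60 / $1,260,382.60 = 1.9047.
So EBIT moves 1.9047 × (-13.1%) = -25.0%.

-25.0%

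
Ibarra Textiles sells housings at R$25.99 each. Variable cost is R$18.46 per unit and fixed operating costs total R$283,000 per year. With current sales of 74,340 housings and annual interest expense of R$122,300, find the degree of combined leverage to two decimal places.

3.62

Contribution at this volume is 74,340 × R$7.53 = R$559,780.20.
EBIT = R$559,780.20 − R$283,000 = R$276,780.20. Interest = R$122,300.00, so EBIT − I = R$154,480.20.
Degree of total leverage = total CM / (EBIT − interest) = R$559,780.20 / R$154,480.20 = 3.6236.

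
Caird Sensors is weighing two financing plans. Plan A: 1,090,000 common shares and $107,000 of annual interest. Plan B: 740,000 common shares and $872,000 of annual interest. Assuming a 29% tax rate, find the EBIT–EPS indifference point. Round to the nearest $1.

Set EPS_A = EPS_B: (EBIT − $107,000)(1 − 0.29) ÷ 1,090,000 = (EBIT − $872,000)(1 − 0.29) ÷ 740,000.
Cancelling (1 − t) and cross-multiplying: 740,000·(EBIT − 107,000) = 1,090,000·(EBIT − 872,000).
Solving, EBIT = (872,000·1,090,000 − 107,000·740,000) / (1,090,000 − 740,000) = 871,300,000,000 / 350,000 = 2,489,428.57.

$2,489,429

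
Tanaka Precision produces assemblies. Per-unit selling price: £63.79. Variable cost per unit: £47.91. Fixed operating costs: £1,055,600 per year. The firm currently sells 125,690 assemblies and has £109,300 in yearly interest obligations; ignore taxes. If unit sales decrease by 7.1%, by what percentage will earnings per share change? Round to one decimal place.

-17.1%

Total contribution margin = 125,690 × £15.88 = £1,995,957.20.
EBIT = £1,995,957.20 − £1,055,600 = £940,357.20.
Interest = £109,300.00, so EBIT − I = £831,057.20.
Degree of combined leverage = contribution ÷ (EBIT − I) = £1,995,957.20 ÷ £831,057.20 = 2.4017.
EPS therefore changes by 2.4017 × (-7.1%) = -17.1%.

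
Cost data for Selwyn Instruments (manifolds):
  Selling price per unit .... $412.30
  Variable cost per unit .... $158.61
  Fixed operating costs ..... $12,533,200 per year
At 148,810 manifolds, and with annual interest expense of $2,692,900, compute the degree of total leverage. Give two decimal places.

1.68

At 148,810 units, contribution = 148,810 × $253.69 = $37,751,608.90.
Operating income = contribution − fixed costs = $37,751,608.90 − $12,533,200 = $25,218,408.90. Interest = $2,692,900.00, so EBIT − I = $22,525,508.90.
DCL = contribution ÷ (EBIT − I) = $37,751,608.90 ÷ $22,525,508.90 = 1.6759.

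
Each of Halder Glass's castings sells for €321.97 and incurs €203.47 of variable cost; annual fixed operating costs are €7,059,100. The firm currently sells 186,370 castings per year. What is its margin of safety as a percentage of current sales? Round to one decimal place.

Unit CM = price − variable cost = €321.97 − €203.47 = €118.50. Break-even units = €7,059,100 ÷ €118.50 = 59,570.46; break-even revenue = 59,570.46 × €321.97 = €19,179,902.34.
Actual sales revenue = 186,370 × €321.97 = €60,005,548.90.
Margin of safety = (€60,005,548.90 − €19,179,902.34) ÷ €60,005,548.90 = 68.0%.

68.0%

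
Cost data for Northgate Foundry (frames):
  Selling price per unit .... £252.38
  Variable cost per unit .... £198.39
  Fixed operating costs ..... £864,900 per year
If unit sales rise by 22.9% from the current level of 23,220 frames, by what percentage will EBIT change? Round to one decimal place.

+73.8%

Contribution at this volume is 23,220 × £53.99 = £1,253,647.80.
Subtracting fixed costs: EBIT = £1,253,647.80 − £864,900 = £388,747.80.
So DOL = total CM / EBIT = £1,253,647.80 / £388,747.80 = 3.2248.
Operating income changes by 3.2248 × +22.9% = +73.8%.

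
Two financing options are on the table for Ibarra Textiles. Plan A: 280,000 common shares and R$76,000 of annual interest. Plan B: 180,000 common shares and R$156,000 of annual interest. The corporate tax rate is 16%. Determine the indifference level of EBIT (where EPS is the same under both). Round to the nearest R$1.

Set EPS_A = EPS_B: (EBIT − R$76,000)(1 − 0.16) ÷ 280,000 = (EBIT − R$156,000)(1 − 0.16) ÷ 180,000.
Cancelling (1 − t) and cross-multiplying: 180,000·(EBIT − 76,000) = 280,000·(EBIT − 156,000).
Solving, EBIT = (156,000·280,000 − 76,000·180,000) / (280,000 − 180,000) = 30,000,000,000 / 100,000 = 300,000.00.

R$300,000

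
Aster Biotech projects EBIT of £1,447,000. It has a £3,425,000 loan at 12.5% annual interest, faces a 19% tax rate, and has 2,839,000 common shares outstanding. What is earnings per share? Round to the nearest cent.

Pre-tax income = £1,447,000 − £428,125.00 = £1,018,875.00.
Net income = £1,018,875.00 × (1 − 0.19) = £825,288.75.
Per share: £825,288.75 / 2,839,000 shares = £0.29.

£0.29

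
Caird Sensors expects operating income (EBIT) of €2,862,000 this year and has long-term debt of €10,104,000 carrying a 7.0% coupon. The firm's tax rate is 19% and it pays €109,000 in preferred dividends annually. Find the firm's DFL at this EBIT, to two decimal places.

Interest = €707,280.00.
Preferred dividends grossed up pre-tax: €109,000 / (1 − 0.19) = €134,567.90.
DFL = EBIT ÷ [EBIT − I − D_p/(1−t)] = €2,862,000 ÷ [€2,862,000 − €707,280.00 − €134,567.90] = €2,862,000 ÷ €2,020,152.10 = 1.4167.

1.42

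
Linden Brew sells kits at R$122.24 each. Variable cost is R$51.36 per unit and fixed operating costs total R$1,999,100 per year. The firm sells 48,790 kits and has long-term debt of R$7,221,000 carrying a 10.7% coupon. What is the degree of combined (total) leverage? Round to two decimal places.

5.04

Total contribution margin = 48,790 × R$70.88 = R$3,458,235.20.
Subtracting fixed costs: EBIT = R$3,458,235.20 − R$1,999,100 = R$1,459,135.20. Interest = R$772,647.00.
DOL = R$3,458,235.20 ÷ R$1,459,135.20 = 2.3701; DFL = R$1,459,135.20 ÷ R$686,488.20 = 2.1255.
Combined leverage = 2.3701 × 2.1255 = 5.0376.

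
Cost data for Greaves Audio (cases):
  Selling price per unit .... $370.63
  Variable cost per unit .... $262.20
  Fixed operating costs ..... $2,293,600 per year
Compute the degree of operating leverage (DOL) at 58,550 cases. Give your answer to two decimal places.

Total contribution margin = 58,550 × $108.43 = $6,348,576.50.
Subtracting fixed costs: EBIT = $6,348,576.50 − $2,293,600 = $4,054,976.50.
DOL = contribution ÷ EBIT = $6,348,576.50 ÷ $4,054,976.50 = 1.5656.

1.57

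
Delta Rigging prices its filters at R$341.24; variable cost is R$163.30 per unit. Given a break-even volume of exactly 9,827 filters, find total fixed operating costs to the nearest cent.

R$1,748,616.38

Contribution margin per unit = R$341.24 − R$163.30 = R$177.94.
Fixed costs = break-even units × CM = 9,827 × R$177.94 = R$1,748,616.38.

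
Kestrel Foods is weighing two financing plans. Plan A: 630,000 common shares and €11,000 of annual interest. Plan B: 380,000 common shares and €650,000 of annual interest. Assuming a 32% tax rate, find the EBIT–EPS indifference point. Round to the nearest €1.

€1,621,280

At indifference, (EBIT − 11,000)(1 − t)/630,000 = (EBIT − 650,000)(1 − t)/380,000.
The (1 − t) factor cancels: (EBIT − 11,000) × 380,000 = (EBIT − 650,000) × 630,000.
Solving, EBIT = (650,000·630,000 − 11,000·380,000) / (630,000 − 380,000) = 405,320,000,000 / 250,000 = 1,621,280.00.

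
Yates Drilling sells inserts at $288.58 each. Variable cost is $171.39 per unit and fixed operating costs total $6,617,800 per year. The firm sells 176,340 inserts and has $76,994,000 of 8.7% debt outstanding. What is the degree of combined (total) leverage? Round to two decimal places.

At 176,340 units, contribution = 176,340 × $117.19 = $20,665,284.60.
EBIT = $20,665,284.60 − $6,617,800 = $14,047,484.60. Interest = $6,698,478.00.
DOL = $20,665,284.60 ÷ $14,047,484.60 = 1.4711; DFL = $14,047,484.60 ÷ $7,349,006.60 = 1.9115.
DCL = DOL × DFL = 1.4711 × 1.9115 = 2.8120.

2.81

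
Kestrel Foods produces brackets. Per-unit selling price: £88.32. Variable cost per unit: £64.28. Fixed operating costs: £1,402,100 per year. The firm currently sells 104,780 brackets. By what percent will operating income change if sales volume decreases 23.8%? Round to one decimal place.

-53.7%

At 104,780 units, contribution = 104,780 × £24.04 = £2,518,911.20.
Subtracting fixed costs: EBIT = £2,518,911.20 − £1,402,100 = £1,116,811.20.
So DOL = total CM / EBIT = £2,518,911.20 / £1,116,811.20 = 2.2554.
So EBIT moves 2.2554 × (-23.8%) = -53.7%.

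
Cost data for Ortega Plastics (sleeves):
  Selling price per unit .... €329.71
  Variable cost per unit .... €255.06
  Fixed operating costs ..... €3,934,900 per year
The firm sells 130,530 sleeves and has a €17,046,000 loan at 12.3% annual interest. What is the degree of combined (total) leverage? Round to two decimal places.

Contribution at this volume is 130,530 × €74.65 = €9,744,064.50.
Subtracting fixed costs: EBIT = €9,744,064.50 − €3,934,900 = €5,809,164.50. Interest = €2,096,658.00.
DOL = €9,744,064.50 ÷ €5,809,164.50 = 1.6774; DFL = €5,809,164.50 ÷ €3,712,506.50 = 1.5648.
Combined leverage = 1.6774 × 1.5648 = 2.6248.

2.62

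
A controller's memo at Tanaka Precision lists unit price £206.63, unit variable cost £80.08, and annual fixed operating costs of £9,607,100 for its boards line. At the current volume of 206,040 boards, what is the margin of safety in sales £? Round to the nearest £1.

Unit CM = price − variable cost = £206.63 − £80.08 = £126.55. Break-even units = £9,607,100 ÷ £126.55 = 75,915.45; break-even revenue = 75,915.45 × £206.63 = £15,686,409.11.
Current sales = 206,040 × £206.63 = £42,574,045.20.
Margin of safety = £42,574,045.20 − £15,686,409.11 = £26,887,636.

£26,887,636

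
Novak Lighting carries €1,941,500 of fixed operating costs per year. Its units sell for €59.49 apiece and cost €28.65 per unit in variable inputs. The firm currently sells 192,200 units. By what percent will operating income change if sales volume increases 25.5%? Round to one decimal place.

+37.9%

Contribution at this volume is 192,200 × €30.84 = €5,927,448.00.
Subtracting fixed costs: EBIT = €5,927,448.00 − €1,941,500 = €3,985,948.00.
DOL = contribution ÷ EBIT = €5,927,448.00 ÷ €3,985,948.00 = 1.4871.
Operating income changes by 1.4871 × +25.5% = +37.9%.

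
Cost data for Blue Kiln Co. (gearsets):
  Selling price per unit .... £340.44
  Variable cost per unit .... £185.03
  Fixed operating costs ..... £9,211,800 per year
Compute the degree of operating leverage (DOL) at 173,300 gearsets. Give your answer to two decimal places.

1.52

Total contribution margin = 173,300 × £155.41 = £26,932,553.00.
Subtracting fixed costs: EBIT = £26,932,553.00 − £9,211,800 = £17,720,753.00.
DOL = contribution ÷ EBIT = £26,932,553.00 ÷ £17,720,753.00 = 1.5198.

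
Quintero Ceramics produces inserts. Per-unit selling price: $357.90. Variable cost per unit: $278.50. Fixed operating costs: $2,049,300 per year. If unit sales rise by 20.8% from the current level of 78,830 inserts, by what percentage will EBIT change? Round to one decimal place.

Total contribution margin = 78,830 × $79.40 = $6,259,102.00.
Subtracting fixed costs: EBIT = $6,259,102.00 − $2,049,300 = $4,209,802.00.
Degree of operating leverage = $6,259,102.00 / $4,209,802.00 = 1.4868.
Operating income changes by 1.4868 × +20.8% = +30.9%.

+30.9%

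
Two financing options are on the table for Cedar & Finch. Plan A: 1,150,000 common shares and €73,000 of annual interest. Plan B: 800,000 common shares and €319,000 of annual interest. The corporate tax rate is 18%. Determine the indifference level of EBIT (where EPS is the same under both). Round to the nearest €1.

€881,286

At indifference, (EBIT − 73,000)(1 − t)/1,150,000 = (EBIT − 319,000)(1 − t)/800,000.
Cancelling (1 − t) and cross-multiplying: 800,000·(EBIT − 73,000) = 1,150,000·(EBIT − 319,000).
EBIT × (1,150,000 − 800,000) = 319,000 × 1,150,000 − 73,000 × 800,000 = 308,450,000,000, so EBIT = 308,450,000,000 ÷ 350,000 = 881,285.71.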